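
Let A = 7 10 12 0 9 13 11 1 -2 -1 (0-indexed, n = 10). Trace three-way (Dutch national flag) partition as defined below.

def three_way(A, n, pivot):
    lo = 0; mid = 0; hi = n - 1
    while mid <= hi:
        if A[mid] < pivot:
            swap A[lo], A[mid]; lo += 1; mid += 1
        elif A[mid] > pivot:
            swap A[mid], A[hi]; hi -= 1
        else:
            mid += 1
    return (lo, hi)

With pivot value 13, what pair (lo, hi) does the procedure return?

(9, 9)

pivot = 13; lo=0, mid=0, hi=9
A[mid]=7<13: swap A[0],A[0]; lo=1,mid=1 → 7 10 12 0 9 13 11 1 -2 -1
A[mid]=10<13: swap A[1],A[1]; lo=2,mid=2 → 7 10 12 0 9 13 11 1 -2 -1
A[mid]=12<13: swap A[2],A[2]; lo=3,mid=3 → 7 10 12 0 9 13 11 1 -2 -1
A[mid]=0<13: swap A[3],A[3]; lo=4,mid=4 → 7 10 12 0 9 13 11 1 -2 -1
A[mid]=9<13: swap A[4],A[4]; lo=5,mid=5 → 7 10 12 0 9 13 11 1 -2 -1
A[mid]=13=13: mid=6
A[mid]=11<13: swap A[5],A[6]; lo=6,mid=7 → 7 10 12 0 9 11 13 1 -2 -1
A[mid]=1<13: swap A[6],A[7]; lo=7,mid=8 → 7 10 12 0 9 11 1 13 -2 -1
A[mid]=-2<13: swap A[7],A[8]; lo=8,mid=9 → 7 10 12 0 9 11 1 -2 13 -1
A[mid]=-1<13: swap A[8],A[9]; lo=9,mid=10 → 7 10 12 0 9 11 1 -2 -1 13
end: lo=9, hi=9; A = 7 10 12 0 9 11 1 -2 -1 13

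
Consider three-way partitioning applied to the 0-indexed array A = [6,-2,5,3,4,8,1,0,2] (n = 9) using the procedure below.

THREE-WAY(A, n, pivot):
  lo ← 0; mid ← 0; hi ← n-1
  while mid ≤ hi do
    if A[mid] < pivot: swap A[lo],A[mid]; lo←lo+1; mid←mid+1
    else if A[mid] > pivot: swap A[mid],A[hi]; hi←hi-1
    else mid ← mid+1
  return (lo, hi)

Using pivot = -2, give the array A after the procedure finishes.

[-2,5,3,4,8,1,0,2,6]

lo=0 mid=0 hi=8
6>-2: swap(0,8), hi=7 ⇒ [2,-2,5,3,4,8,1,0,6]
2>-2: swap(0,7), hi=6 ⇒ [0,-2,5,3,4,8,1,2,6]
0>-2: swap(0,6), hi=5 ⇒ [1,-2,5,3,4,8,0,2,6]
1>-2: swap(0,5), hi=4 ⇒ [8,-2,5,3,4,1,0,2,6]
8>-2: swap(0,4), hi=3 ⇒ [4,-2,5,3,8,1,0,2,6]
4>-2: swap(0,3), hi=2 ⇒ [3,-2,5,4,8,1,0,2,6]
3>-2: swap(0,2), hi=1 ⇒ [5,-2,3,4,8,1,0,2,6]
5>-2: swap(0,1), hi=0 ⇒ [-2,5,3,4,8,1,0,2,6]
-2=-2: mid=1
done. lo=0 hi=0; A=[-2,5,3,4,8,1,0,2,6]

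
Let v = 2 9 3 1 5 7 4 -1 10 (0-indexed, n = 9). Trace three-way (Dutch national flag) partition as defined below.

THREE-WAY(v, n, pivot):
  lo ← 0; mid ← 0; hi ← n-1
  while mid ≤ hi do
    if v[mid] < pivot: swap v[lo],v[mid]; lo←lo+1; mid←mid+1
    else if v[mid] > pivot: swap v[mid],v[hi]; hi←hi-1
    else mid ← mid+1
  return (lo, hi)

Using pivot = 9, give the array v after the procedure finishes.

lo=0 mid=0 hi=8
2<9: swap(0,0), lo=1 mid=1 ⇒ 2 9 3 1 5 7 4 -1 10
9=9: mid=2
3<9: swap(1,2), lo=2 mid=3 ⇒ 2 3 9 1 5 7 4 -1 10
1<9: swap(2,3), lo=3 mid=4 ⇒ 2 3 1 9 5 7 4 -1 10
5<9: swap(3,4), lo=4 mid=5 ⇒ 2 3 1 5 9 7 4 -1 10
7<9: swap(4,5), lo=5 mid=6 ⇒ 2 3 1 5 7 9 4 -1 10
4<9: swap(5,6), lo=6 mid=7 ⇒ 2 3 1 5 7 4 9 -1 10
-1<9: swap(6,7), lo=7 mid=8 ⇒ 2 3 1 5 7 4 -1 9 10
10>9: swap(8,8), hi=7 ⇒ 2 3 1 5 7 4 -1 9 10
done. lo=7 hi=7; v=2 3 1 5 7 4 -1 9 10

2 3 1 5 7 4 -1 9 10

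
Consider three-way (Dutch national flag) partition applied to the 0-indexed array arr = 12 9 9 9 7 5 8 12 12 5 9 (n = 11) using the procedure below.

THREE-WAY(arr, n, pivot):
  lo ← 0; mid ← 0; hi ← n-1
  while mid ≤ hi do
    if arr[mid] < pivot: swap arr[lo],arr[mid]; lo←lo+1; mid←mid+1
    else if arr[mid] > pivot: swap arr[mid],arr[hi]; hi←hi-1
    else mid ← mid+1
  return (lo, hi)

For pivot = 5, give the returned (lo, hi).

(0, 1)

pivot = 5; lo=0, mid=0, hi=10
arr[mid]=12>5: swap arr[0],arr[10]; hi=9 → 9 9 9 9 7 5 8 12 12 5 12
arr[mid]=9>5: swap arr[0],arr[9]; hi=8 → 5 9 9 9 7 5 8 12 12 9 12
arr[mid]=5=5: mid=1
arr[mid]=9>5: swap arr[1],arr[8]; hi=7 → 5 12 9 9 7 5 8 12 9 9 12
arr[mid]=12>5: swap arr[1],arr[7]; hi=6 → 5 12 9 9 7 5 8 12 9 9 12
arr[mid]=12>5: swap arr[1],arr[6]; hi=5 → 5 8 9 9 7 5 12 12 9 9 12
arr[mid]=8>5: swap arr[1],arr[5]; hi=4 → 5 5 9 9 7 8 12 12 9 9 12
arr[mid]=5=5: mid=2
arr[mid]=9>5: swap arr[2],arr[4]; hi=3 → 5 5 7 9 9 8 12 12 9 9 12
arr[mid]=7>5: swap arr[2],arr[3]; hi=2 → 5 5 9 7 9 8 12 12 9 9 12
arr[mid]=9>5: swap arr[2],arr[2]; hi=1 → 5 5 9 7 9 8 12 12 9 9 12
end: lo=0, hi=1; arr = 5 5 9 7 9 8 12 12 9 9 12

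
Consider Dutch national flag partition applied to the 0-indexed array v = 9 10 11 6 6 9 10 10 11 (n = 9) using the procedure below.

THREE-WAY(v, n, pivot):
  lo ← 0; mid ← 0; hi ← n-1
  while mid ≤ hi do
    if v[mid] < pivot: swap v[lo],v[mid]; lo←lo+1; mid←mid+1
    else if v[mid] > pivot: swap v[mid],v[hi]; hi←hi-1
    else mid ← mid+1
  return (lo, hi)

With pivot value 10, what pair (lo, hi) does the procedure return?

(4, 6)

lo=0 mid=0 hi=8
9<10: swap(0,0), lo=1 mid=1 ⇒ 9 10 11 6 6 9 10 10 11
10=10: mid=2
11>10: swap(2,8), hi=7 ⇒ 9 10 11 6 6 9 10 10 11
11>10: swap(2,7), hi=6 ⇒ 9 10 10 6 6 9 10 11 11
10=10: mid=3
6<10: swap(1,3), lo=2 mid=4 ⇒ 9 6 10 10 6 9 10 11 11
6<10: swap(2,4), lo=3 mid=5 ⇒ 9 6 6 10 10 9 10 11 11
9<10: swap(3,5), lo=4 mid=6 ⇒ 9 6 6 9 10 10 10 11 11
10=10: mid=7
done. lo=4 hi=6; v=9 6 6 9 10 10 10 11 11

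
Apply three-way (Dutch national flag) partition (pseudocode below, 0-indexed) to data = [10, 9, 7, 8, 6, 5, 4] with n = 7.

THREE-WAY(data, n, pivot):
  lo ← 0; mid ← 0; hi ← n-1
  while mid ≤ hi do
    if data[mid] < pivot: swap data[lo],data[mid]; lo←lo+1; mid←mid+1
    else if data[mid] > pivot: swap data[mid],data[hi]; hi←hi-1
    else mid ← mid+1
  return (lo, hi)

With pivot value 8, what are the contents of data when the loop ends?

pivot = 8; lo=0, mid=0, hi=6
data[mid]=10>8: swap data[0],data[6]; hi=5 → [4, 9, 7, 8, 6, 5, 10]
data[mid]=4<8: swap data[0],data[0]; lo=1,mid=1 → [4, 9, 7, 8, 6, 5, 10]
data[mid]=9>8: swap data[1],data[5]; hi=4 → [4, 5, 7, 8, 6, 9, 10]
data[mid]=5<8: swap data[1],data[1]; lo=2,mid=2 → [4, 5, 7, 8, 6, 9, 10]
data[mid]=7<8: swap data[2],data[2]; lo=3,mid=3 → [4, 5, 7, 8, 6, 9, 10]
data[mid]=8=8: mid=4
data[mid]=6<8: swap data[3],data[4]; lo=4,mid=5 → [4, 5, 7, 6, 8, 9, 10]
end: lo=4, hi=4; data = [4, 5, 7, 6, 8, 9, 10]

[4, 5, 7, 6, 8, 9, 10]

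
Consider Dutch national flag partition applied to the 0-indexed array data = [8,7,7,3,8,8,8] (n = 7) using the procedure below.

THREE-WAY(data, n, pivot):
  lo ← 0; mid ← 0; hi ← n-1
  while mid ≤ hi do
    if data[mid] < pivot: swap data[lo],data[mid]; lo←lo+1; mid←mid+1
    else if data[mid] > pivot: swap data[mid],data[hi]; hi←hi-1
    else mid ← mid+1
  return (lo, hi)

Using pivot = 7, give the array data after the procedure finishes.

[3,7,7,8,8,8,8]

pivot = 7; lo=0, mid=0, hi=6
data[mid]=8>7: swap data[0],data[6]; hi=5 → [8,7,7,3,8,8,8]
data[mid]=8>7: swap data[0],data[5]; hi=4 → [8,7,7,3,8,8,8]
data[mid]=8>7: swap data[0],data[4]; hi=3 → [8,7,7,3,8,8,8]
data[mid]=8>7: swap data[0],data[3]; hi=2 → [3,7,7,8,8,8,8]
data[mid]=3<7: swap data[0],data[0]; lo=1,mid=1 → [3,7,7,8,8,8,8]
data[mid]=7=7: mid=2
data[mid]=7=7: mid=3
end: lo=1, hi=2; data = [3,7,7,8,8,8,8]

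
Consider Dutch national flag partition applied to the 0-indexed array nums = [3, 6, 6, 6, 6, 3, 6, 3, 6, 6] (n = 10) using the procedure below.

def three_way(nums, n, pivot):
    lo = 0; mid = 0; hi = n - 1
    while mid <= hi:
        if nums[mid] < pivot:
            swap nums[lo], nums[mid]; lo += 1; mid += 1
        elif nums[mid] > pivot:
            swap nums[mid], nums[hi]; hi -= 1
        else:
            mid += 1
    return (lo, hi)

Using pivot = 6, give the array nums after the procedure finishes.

[3, 3, 3, 6, 6, 6, 6, 6, 6, 6]

pivot = 6; lo=0, mid=0, hi=9
nums[mid]=3<6: swap nums[0],nums[0]; lo=1,mid=1 → [3, 6, 6, 6, 6, 3, 6, 3, 6, 6]
nums[mid]=6=6: mid=2
nums[mid]=6=6: mid=3
nums[mid]=6=6: mid=4
nums[mid]=6=6: mid=5
nums[mid]=3<6: swap nums[1],nums[5]; lo=2,mid=6 → [3, 3, 6, 6, 6, 6, 6, 3, 6, 6]
nums[mid]=6=6: mid=7
nums[mid]=3<6: swap nums[2],nums[7]; lo=3,mid=8 → [3, 3, 3, 6, 6, 6, 6, 6, 6, 6]
nums[mid]=6=6: mid=9
nums[mid]=6=6: mid=10
end: lo=3, hi=9; nums = [3, 3, 3, 6, 6, 6, 6, 6, 6, 6]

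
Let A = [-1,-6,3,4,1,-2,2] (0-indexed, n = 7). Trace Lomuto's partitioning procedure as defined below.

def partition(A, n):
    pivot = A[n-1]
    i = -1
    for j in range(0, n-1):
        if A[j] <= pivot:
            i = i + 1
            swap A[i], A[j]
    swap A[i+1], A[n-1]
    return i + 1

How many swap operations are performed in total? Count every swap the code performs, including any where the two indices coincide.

5

pivot = A[6] = 2; i = -1
j=0: A[0]=-1 ≤ 2 → i=0, swap A[0],A[0] (no change) → [-1,-6,3,4,1,-2,2]
j=1: A[1]=-6 ≤ 2 → i=1, swap A[1],A[1] (no change) → [-1,-6,3,4,1,-2,2]
j=2: A[2]=3 > 2 → no swap
j=3: A[3]=4 > 2 → no swap
j=4: A[4]=1 ≤ 2 → i=2, swap A[2],A[4] → [-1,-6,1,4,3,-2,2]
j=5: A[5]=-2 ≤ 2 → i=3, swap A[3],A[5] → [-1,-6,1,-2,3,4,2]
final swap A[4],A[6] → [-1,-6,1,-2,2,4,3]; return 4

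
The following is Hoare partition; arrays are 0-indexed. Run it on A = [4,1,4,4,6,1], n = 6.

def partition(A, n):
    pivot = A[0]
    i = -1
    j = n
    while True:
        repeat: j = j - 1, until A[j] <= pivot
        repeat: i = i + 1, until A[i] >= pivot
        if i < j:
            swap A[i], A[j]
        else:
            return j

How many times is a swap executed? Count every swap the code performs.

pivot = A[0] = 4; i = -1, j = 6
j→5 (A[5]=1≤4), i→0 (A[0]=4≥4); i<j, swap → [1,1,4,4,6,4]
j→3 (A[3]=4≤4), i→2 (A[2]=4≥4); i<j, swap → [1,1,4,4,6,4]
j→2, i→3; i≥j, return j=2. A = [1,1,4,4,6,4]

2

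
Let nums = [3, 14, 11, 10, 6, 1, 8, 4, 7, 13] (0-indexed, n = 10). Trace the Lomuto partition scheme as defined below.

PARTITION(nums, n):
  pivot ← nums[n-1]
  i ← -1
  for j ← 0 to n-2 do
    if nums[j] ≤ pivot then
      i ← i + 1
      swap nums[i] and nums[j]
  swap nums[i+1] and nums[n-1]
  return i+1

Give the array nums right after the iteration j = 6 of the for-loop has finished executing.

pivot = nums[9] = 13; i = -1
j=0: nums[0]=3 ≤ 13 → i=0, swap nums[0],nums[0] (no change) → [3, 14, 11, 10, 6, 1, 8, 4, 7, 13]
j=1: nums[1]=14 > 13 → no swap
j=2: nums[2]=11 ≤ 13 → i=1, swap nums[1],nums[2] → [3, 11, 14, 10, 6, 1, 8, 4, 7, 13]
j=3: nums[3]=10 ≤ 13 → i=2, swap nums[2],nums[3] → [3, 11, 10, 14, 6, 1, 8, 4, 7, 13]
j=4: nums[4]=6 ≤ 13 → i=3, swap nums[3],nums[4] → [3, 11, 10, 6, 14, 1, 8, 4, 7, 13]
j=5: nums[5]=1 ≤ 13 → i=4, swap nums[4],nums[5] → [3, 11, 10, 6, 1, 14, 8, 4, 7, 13]
j=6: nums[6]=8 ≤ 13 → i=5, swap nums[5],nums[6] → [3, 11, 10, 6, 1, 8, 14, 4, 7, 13]
(after j=6) nums = [3, 11, 10, 6, 1, 8, 14, 4, 7, 13]

[3, 11, 10, 6, 1, 8, 14, 4, 7, 13]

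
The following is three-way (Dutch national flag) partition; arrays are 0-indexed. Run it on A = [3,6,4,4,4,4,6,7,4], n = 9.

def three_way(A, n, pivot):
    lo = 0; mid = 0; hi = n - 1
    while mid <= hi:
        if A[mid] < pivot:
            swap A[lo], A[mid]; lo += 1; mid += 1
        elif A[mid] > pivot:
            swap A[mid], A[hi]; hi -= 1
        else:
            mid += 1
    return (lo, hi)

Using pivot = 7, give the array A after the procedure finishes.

[3,6,4,4,4,4,6,4,7]

lo=0 mid=0 hi=8
3<7: swap(0,0), lo=1 mid=1 ⇒ [3,6,4,4,4,4,6,7,4]
6<7: swap(1,1), lo=2 mid=2 ⇒ [3,6,4,4,4,4,6,7,4]
4<7: swap(2,2), lo=3 mid=3 ⇒ [3,6,4,4,4,4,6,7,4]
4<7: swap(3,3), lo=4 mid=4 ⇒ [3,6,4,4,4,4,6,7,4]
4<7: swap(4,4), lo=5 mid=5 ⇒ [3,6,4,4,4,4,6,7,4]
4<7: swap(5,5), lo=6 mid=6 ⇒ [3,6,4,4,4,4,6,7,4]
6<7: swap(6,6), lo=7 mid=7 ⇒ [3,6,4,4,4,4,6,7,4]
7=7: mid=8
4<7: swap(7,8), lo=8 mid=9 ⇒ [3,6,4,4,4,4,6,4,7]
done. lo=8 hi=8; A=[3,6,4,4,4,4,6,4,7]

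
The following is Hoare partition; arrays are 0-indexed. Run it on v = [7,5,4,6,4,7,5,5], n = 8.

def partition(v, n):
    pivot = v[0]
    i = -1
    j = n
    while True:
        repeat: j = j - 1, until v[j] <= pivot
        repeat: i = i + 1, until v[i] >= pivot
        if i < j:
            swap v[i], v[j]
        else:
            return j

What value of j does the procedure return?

pivot = v[0] = 7; i = -1, j = 8
j→7 (v[7]=5≤7), i→0 (v[0]=7≥7); i<j, swap → [5,5,4,6,4,7,5,7]
j→6 (v[6]=5≤7), i→5 (v[5]=7≥7); i<j, swap → [5,5,4,6,4,5,7,7]
j→5, i→6; i≥j, return j=5. v = [5,5,4,6,4,5,7,7]

5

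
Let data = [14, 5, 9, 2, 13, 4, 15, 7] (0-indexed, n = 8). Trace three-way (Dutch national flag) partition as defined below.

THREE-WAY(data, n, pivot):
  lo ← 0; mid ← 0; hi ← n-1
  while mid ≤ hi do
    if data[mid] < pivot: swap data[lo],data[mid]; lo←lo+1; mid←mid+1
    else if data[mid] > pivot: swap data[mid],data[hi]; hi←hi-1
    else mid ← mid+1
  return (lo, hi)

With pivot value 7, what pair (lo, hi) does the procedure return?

(3, 3)

lo=0 mid=0 hi=7
14>7: swap(0,7), hi=6 ⇒ [7, 5, 9, 2, 13, 4, 15, 14]
7=7: mid=1
5<7: swap(0,1), lo=1 mid=2 ⇒ [5, 7, 9, 2, 13, 4, 15, 14]
9>7: swap(2,6), hi=5 ⇒ [5, 7, 15, 2, 13, 4, 9, 14]
15>7: swap(2,5), hi=4 ⇒ [5, 7, 4, 2, 13, 15, 9, 14]
4<7: swap(1,2), lo=2 mid=3 ⇒ [5, 4, 7, 2, 13, 15, 9, 14]
2<7: swap(2,3), lo=3 mid=4 ⇒ [5, 4, 2, 7, 13, 15, 9, 14]
13>7: swap(4,4), hi=3 ⇒ [5, 4, 2, 7, 13, 15, 9, 14]
done. lo=3 hi=3; data=[5, 4, 2, 7, 13, 15, 9, 14]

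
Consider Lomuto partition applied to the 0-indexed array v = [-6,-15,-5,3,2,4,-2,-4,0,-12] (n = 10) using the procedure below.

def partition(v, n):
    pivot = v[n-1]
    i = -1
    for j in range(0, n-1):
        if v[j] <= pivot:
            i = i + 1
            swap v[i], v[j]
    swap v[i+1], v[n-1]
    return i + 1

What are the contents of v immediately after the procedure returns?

pivot = v[9] = -12; i = -1
j=0: v[0]=-6 > -12 → no swap
j=1: v[1]=-15 ≤ -12 → i=0, swap v[0],v[1] → [-15,-6,-5,3,2,4,-2,-4,0,-12]
j=2: v[2]=-5 > -12 → no swap
j=3: v[3]=3 > -12 → no swap
j=4: v[4]=2 > -12 → no swap
j=5: v[5]=4 > -12 → no swap
j=6: v[6]=-2 > -12 → no swap
j=7: v[7]=-4 > -12 → no swap
j=8: v[8]=0 > -12 → no swap
final swap v[1],v[9] → [-15,-12,-5,3,2,4,-2,-4,0,-6]; return 1

[-15,-12,-5,3,2,4,-2,-4,0,-6]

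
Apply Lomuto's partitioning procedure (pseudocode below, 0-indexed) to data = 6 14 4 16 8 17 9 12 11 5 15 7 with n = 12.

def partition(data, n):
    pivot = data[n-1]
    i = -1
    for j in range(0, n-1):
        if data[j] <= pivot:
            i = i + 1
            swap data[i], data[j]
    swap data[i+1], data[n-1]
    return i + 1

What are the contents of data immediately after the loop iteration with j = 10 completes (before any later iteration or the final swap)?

6 4 5 16 8 17 9 12 11 14 15 7

pivot=7, i=-1
j=0: 6≤7, i=0, swap(0,0) ⇒ 6 14 4 16 8 17 9 12 11 5 15 7
j=1: 14>7, skip
j=2: 4≤7, i=1, swap(1,2) ⇒ 6 4 14 16 8 17 9 12 11 5 15 7
j=3: 16>7, skip
j=4: 8>7, skip
j=5: 17>7, skip
j=6: 9>7, skip
j=7: 12>7, skip
j=8: 11>7, skip
j=9: 5≤7, i=2, swap(2,9) ⇒ 6 4 5 16 8 17 9 12 11 14 15 7
j=10: 15>7, skip
(after j=10) data = 6 4 5 16 8 17 9 12 11 14 15 7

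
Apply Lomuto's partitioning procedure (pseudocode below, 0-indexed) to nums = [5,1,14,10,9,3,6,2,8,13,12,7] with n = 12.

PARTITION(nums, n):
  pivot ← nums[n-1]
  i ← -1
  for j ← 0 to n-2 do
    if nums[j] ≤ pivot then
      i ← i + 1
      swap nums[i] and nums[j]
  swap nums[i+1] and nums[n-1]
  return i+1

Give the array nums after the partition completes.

pivot=7, i=-1
j=0: 5≤7, i=0, swap(0,0) ⇒ [5,1,14,10,9,3,6,2,8,13,12,7]
j=1: 1≤7, i=1, swap(1,1) ⇒ [5,1,14,10,9,3,6,2,8,13,12,7]
j=2: 14>7, skip
j=3: 10>7, skip
j=4: 9>7, skip
j=5: 3≤7, i=2, swap(2,5) ⇒ [5,1,3,10,9,14,6,2,8,13,12,7]
j=6: 6≤7, i=3, swap(3,6) ⇒ [5,1,3,6,9,14,10,2,8,13,12,7]
j=7: 2≤7, i=4, swap(4,7) ⇒ [5,1,3,6,2,14,10,9,8,13,12,7]
j=8: 8>7, skip
j=9: 13>7, skip
j=10: 12>7, skip
swap(5,11) ⇒ [5,1,3,6,2,7,10,9,8,13,12,14]; return 5

[5,1,3,6,2,7,10,9,8,13,12,14]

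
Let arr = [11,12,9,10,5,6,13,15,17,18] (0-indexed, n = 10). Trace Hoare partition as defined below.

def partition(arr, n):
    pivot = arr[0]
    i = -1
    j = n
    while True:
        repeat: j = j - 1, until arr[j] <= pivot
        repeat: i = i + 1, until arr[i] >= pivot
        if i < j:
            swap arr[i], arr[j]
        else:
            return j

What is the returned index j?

3

pivot=11
j stops at 5 (6), i stops at 0 (11); swap ⇒ [6,12,9,10,5,11,13,15,17,18]
j stops at 4 (5), i stops at 1 (12); swap ⇒ [6,5,9,10,12,11,13,15,17,18]
j stops at 3, i stops at 4; i≥j ⇒ return 3. arr=[6,5,9,10,12,11,13,15,17,18]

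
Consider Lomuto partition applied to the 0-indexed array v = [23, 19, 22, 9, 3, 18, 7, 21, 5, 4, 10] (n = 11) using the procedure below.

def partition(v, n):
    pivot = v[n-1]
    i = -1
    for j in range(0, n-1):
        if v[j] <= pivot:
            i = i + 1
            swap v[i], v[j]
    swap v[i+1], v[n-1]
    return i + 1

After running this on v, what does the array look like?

pivot=10, i=-1
j=0: 23>10, skip
j=1: 19>10, skip
j=2: 22>10, skip
j=3: 9≤10, i=0, swap(0,3) ⇒ [9, 19, 22, 23, 3, 18, 7, 21, 5, 4, 10]
j=4: 3≤10, i=1, swap(1,4) ⇒ [9, 3, 22, 23, 19, 18, 7, 21, 5, 4, 10]
j=5: 18>10, skip
j=6: 7≤10, i=2, swap(2,6) ⇒ [9, 3, 7, 23, 19, 18, 22, 21, 5, 4, 10]
j=7: 21>10, skip
j=8: 5≤10, i=3, swap(3,8) ⇒ [9, 3, 7, 5, 19, 18, 22, 21, 23, 4, 10]
j=9: 4≤10, i=4, swap(4,9) ⇒ [9, 3, 7, 5, 4, 18, 22, 21, 23, 19, 10]
swap(5,10) ⇒ [9, 3, 7, 5, 4, 10, 22, 21, 23, 19, 18]; return 5

[9, 3, 7, 5, 4, 10, 22, 21, 23, 19, 18]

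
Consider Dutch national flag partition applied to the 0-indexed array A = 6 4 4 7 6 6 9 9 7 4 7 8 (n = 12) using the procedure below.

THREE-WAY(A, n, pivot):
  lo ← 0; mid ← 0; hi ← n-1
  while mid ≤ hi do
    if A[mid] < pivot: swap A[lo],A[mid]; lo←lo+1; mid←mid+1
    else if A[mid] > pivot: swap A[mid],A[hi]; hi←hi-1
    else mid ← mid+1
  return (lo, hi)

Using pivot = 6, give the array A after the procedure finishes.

4 4 4 6 6 6 9 7 9 7 8 7

lo=0 mid=0 hi=11
6=6: mid=1
4<6: swap(0,1), lo=1 mid=2 ⇒ 4 6 4 7 6 6 9 9 7 4 7 8
4<6: swap(1,2), lo=2 mid=3 ⇒ 4 4 6 7 6 6 9 9 7 4 7 8
7>6: swap(3,11), hi=10 ⇒ 4 4 6 8 6 6 9 9 7 4 7 7
8>6: swap(3,10), hi=9 ⇒ 4 4 6 7 6 6 9 9 7 4 8 7
7>6: swap(3,9), hi=8 ⇒ 4 4 6 4 6 6 9 9 7 7 8 7
4<6: swap(2,3), lo=3 mid=4 ⇒ 4 4 4 6 6 6 9 9 7 7 8 7
6=6: mid=5
6=6: mid=6
9>6: swap(6,8), hi=7 ⇒ 4 4 4 6 6 6 7 9 9 7 8 7
7>6: swap(6,7), hi=6 ⇒ 4 4 4 6 6 6 9 7 9 7 8 7
9>6: swap(6,6), hi=5 ⇒ 4 4 4 6 6 6 9 7 9 7 8 7
done. lo=3 hi=5; A=4 4 4 6 6 6 9 7 9 7 8 7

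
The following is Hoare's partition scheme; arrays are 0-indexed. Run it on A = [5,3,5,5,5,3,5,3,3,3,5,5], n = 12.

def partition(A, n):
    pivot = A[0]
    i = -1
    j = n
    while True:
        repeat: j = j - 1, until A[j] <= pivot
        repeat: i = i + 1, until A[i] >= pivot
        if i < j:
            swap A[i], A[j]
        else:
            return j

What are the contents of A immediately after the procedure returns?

pivot = A[0] = 5; i = -1, j = 12
j→11 (A[11]=5≤5), i→0 (A[0]=5≥5); i<j, swap → [5,3,5,5,5,3,5,3,3,3,5,5]
j→10 (A[10]=5≤5), i→2 (A[2]=5≥5); i<j, swap → [5,3,5,5,5,3,5,3,3,3,5,5]
j→9 (A[9]=3≤5), i→3 (A[3]=5≥5); i<j, swap → [5,3,5,3,5,3,5,3,3,5,5,5]
j→8 (A[8]=3≤5), i→4 (A[4]=5≥5); i<j, swap → [5,3,5,3,3,3,5,3,5,5,5,5]
j→7 (A[7]=3≤5), i→6 (A[6]=5≥5); i<j, swap → [5,3,5,3,3,3,3,5,5,5,5,5]
j→6, i→7; i≥j, return j=6. A = [5,3,5,3,3,3,3,5,5,5,5,5]

[5,3,5,3,3,3,3,5,5,5,5,5]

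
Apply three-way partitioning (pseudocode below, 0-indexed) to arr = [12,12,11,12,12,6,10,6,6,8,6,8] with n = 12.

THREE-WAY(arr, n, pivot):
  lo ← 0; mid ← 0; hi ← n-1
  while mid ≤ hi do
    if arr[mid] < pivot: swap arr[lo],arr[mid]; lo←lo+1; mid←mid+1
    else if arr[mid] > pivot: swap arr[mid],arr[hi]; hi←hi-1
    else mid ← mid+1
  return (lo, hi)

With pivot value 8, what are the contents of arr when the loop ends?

[6,6,6,6,8,8,10,12,12,11,12,12]

pivot = 8; lo=0, mid=0, hi=11
arr[mid]=12>8: swap arr[0],arr[11]; hi=10 → [8,12,11,12,12,6,10,6,6,8,6,12]
arr[mid]=8=8: mid=1
arr[mid]=12>8: swap arr[1],arr[10]; hi=9 → [8,6,11,12,12,6,10,6,6,8,12,12]
arr[mid]=6<8: swap arr[0],arr[1]; lo=1,mid=2 → [6,8,11,12,12,6,10,6,6,8,12,12]
arr[mid]=11>8: swap arr[2],arr[9]; hi=8 → [6,8,8,12,12,6,10,6,6,11,12,12]
arr[mid]=8=8: mid=3
arr[mid]=12>8: swap arr[3],arr[8]; hi=7 → [6,8,8,6,12,6,10,6,12,11,12,12]
arr[mid]=6<8: swap arr[1],arr[3]; lo=2,mid=4 → [6,6,8,8,12,6,10,6,12,11,12,12]
arr[mid]=12>8: swap arr[4],arr[7]; hi=6 → [6,6,8,8,6,6,10,12,12,11,12,12]
arr[mid]=6<8: swap arr[2],arr[4]; lo=3,mid=5 → [6,6,6,8,8,6,10,12,12,11,12,12]
arr[mid]=6<8: swap arr[3],arr[5]; lo=4,mid=6 → [6,6,6,6,8,8,10,12,12,11,12,12]
arr[mid]=10>8: swap arr[6],arr[6]; hi=5 → [6,6,6,6,8,8,10,12,12,11,12,12]
end: lo=4, hi=5; arr = [6,6,6,6,8,8,10,12,12,11,12,12]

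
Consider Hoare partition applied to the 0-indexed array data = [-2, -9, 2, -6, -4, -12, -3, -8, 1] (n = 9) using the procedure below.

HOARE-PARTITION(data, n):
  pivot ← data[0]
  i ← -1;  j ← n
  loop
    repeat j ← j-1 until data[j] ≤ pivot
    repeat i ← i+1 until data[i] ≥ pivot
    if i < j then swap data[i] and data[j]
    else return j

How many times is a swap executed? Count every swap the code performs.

pivot = data[0] = -2; i = -1, j = 9
j→7 (data[7]=-8≤-2), i→0 (data[0]=-2≥-2); i<j, swap → [-8, -9, 2, -6, -4, -12, -3, -2, 1]
j→6 (data[6]=-3≤-2), i→2 (data[2]=2≥-2); i<j, swap → [-8, -9, -3, -6, -4, -12, 2, -2, 1]
j→5, i→6; i≥j, return j=5. data = [-8, -9, -3, -6, -4, -12, 2, -2, 1]

2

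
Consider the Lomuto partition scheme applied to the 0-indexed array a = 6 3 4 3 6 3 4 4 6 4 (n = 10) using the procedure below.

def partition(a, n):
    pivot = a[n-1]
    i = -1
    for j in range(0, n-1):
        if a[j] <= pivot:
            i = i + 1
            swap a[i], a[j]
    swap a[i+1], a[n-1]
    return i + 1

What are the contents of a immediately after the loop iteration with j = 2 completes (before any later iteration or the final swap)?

pivot = a[9] = 4; i = -1
j=0: a[0]=6 > 4 → no swap
j=1: a[1]=3 ≤ 4 → i=0, swap a[0],a[1] → 3 6 4 3 6 3 4 4 6 4
j=2: a[2]=4 ≤ 4 → i=1, swap a[1],a[2] → 3 4 6 3 6 3 4 4 6 4
(after j=2) a = 3 4 6 3 6 3 4 4 6 4

3 4 6 3 6 3 4 4 6 4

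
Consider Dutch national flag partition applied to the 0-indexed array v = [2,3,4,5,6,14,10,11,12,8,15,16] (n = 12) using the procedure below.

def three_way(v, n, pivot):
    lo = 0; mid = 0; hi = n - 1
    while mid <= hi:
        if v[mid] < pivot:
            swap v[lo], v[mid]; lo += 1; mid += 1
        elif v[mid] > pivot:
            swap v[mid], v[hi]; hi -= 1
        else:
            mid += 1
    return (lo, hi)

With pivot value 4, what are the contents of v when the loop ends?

pivot = 4; lo=0, mid=0, hi=11
v[mid]=2<4: swap v[0],v[0]; lo=1,mid=1 → [2,3,4,5,6,14,10,11,12,8,15,16]
v[mid]=3<4: swap v[1],v[1]; lo=2,mid=2 → [2,3,4,5,6,14,10,11,12,8,15,16]
v[mid]=4=4: mid=3
v[mid]=5>4: swap v[3],v[11]; hi=10 → [2,3,4,16,6,14,10,11,12,8,15,5]
v[mid]=16>4: swap v[3],v[10]; hi=9 → [2,3,4,15,6,14,10,11,12,8,16,5]
v[mid]=15>4: swap v[3],v[9]; hi=8 → [2,3,4,8,6,14,10,11,12,15,16,5]
v[mid]=8>4: swap v[3],v[8]; hi=7 → [2,3,4,12,6,14,10,11,8,15,16,5]
v[mid]=12>4: swap v[3],v[7]; hi=6 → [2,3,4,11,6,14,10,12,8,15,16,5]
v[mid]=11>4: swap v[3],v[6]; hi=5 → [2,3,4,10,6,14,11,12,8,15,16,5]
v[mid]=10>4: swap v[3],v[5]; hi=4 → [2,3,4,14,6,10,11,12,8,15,16,5]
v[mid]=14>4: swap v[3],v[4]; hi=3 → [2,3,4,6,14,10,11,12,8,15,16,5]
v[mid]=6>4: swap v[3],v[3]; hi=2 → [2,3,4,6,14,10,11,12,8,15,16,5]
end: lo=2, hi=2; v = [2,3,4,6,14,10,11,12,8,15,16,5]

[2,3,4,6,14,10,11,12,8,15,16,5]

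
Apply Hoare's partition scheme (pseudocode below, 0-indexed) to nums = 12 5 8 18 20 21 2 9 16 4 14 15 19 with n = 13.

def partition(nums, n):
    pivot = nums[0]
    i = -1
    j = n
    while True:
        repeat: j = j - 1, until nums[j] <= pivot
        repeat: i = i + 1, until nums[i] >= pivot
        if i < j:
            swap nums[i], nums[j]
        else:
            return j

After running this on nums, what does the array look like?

pivot = nums[0] = 12; i = -1, j = 13
j→9 (nums[9]=4≤12), i→0 (nums[0]=12≥12); i<j, swap → 4 5 8 18 20 21 2 9 16 12 14 15 19
j→7 (nums[7]=9≤12), i→3 (nums[3]=18≥12); i<j, swap → 4 5 8 9 20 21 2 18 16 12 14 15 19
j→6 (nums[6]=2≤12), i→4 (nums[4]=20≥12); i<j, swap → 4 5 8 9 2 21 20 18 16 12 14 15 19
j→4, i→5; i≥j, return j=4. nums = 4 5 8 9 2 21 20 18 16 12 14 15 19

4 5 8 9 2 21 20 18 16 12 14 15 19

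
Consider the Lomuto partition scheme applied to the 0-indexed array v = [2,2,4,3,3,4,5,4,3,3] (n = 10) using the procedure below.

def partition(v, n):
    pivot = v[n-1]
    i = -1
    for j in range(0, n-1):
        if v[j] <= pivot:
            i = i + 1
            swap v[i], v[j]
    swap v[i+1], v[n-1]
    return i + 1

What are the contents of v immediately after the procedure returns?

[2,2,3,3,3,3,5,4,4,4]

pivot=3, i=-1
j=0: 2≤3, i=0, swap(0,0) ⇒ [2,2,4,3,3,4,5,4,3,3]
j=1: 2≤3, i=1, swap(1,1) ⇒ [2,2,4,3,3,4,5,4,3,3]
j=2: 4>3, skip
j=3: 3≤3, i=2, swap(2,3) ⇒ [2,2,3,4,3,4,5,4,3,3]
j=4: 3≤3, i=3, swap(3,4) ⇒ [2,2,3,3,4,4,5,4,3,3]
j=5: 4>3, skip
j=6: 5>3, skip
j=7: 4>3, skip
j=8: 3≤3, i=4, swap(4,8) ⇒ [2,2,3,3,3,4,5,4,4,3]
swap(5,9) ⇒ [2,2,3,3,3,3,5,4,4,4]; return 5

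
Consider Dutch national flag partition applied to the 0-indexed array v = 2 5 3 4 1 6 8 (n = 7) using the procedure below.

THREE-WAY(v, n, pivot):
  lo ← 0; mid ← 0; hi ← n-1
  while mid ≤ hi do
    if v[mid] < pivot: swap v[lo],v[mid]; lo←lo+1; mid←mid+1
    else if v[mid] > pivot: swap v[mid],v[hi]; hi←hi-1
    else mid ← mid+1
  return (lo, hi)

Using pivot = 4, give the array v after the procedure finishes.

2 1 3 4 6 8 5

lo=0 mid=0 hi=6
2<4: swap(0,0), lo=1 mid=1 ⇒ 2 5 3 4 1 6 8
5>4: swap(1,6), hi=5 ⇒ 2 8 3 4 1 6 5
8>4: swap(1,5), hi=4 ⇒ 2 6 3 4 1 8 5
6>4: swap(1,4), hi=3 ⇒ 2 1 3 4 6 8 5
1<4: swap(1,1), lo=2 mid=2 ⇒ 2 1 3 4 6 8 5
3<4: swap(2,2), lo=3 mid=3 ⇒ 2 1 3 4 6 8 5
4=4: mid=4
done. lo=3 hi=3; v=2 1 3 4 6 8 5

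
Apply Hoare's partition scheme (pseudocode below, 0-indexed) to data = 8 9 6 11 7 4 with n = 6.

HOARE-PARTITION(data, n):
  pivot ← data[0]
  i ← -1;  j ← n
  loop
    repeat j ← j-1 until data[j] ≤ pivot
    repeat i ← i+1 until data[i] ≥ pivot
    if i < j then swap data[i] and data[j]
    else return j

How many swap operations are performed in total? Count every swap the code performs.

pivot=8
j stops at 5 (4), i stops at 0 (8); swap ⇒ 4 9 6 11 7 8
j stops at 4 (7), i stops at 1 (9); swap ⇒ 4 7 6 11 9 8
j stops at 2, i stops at 3; i≥j ⇒ return 2. data=4 7 6 11 9 8

2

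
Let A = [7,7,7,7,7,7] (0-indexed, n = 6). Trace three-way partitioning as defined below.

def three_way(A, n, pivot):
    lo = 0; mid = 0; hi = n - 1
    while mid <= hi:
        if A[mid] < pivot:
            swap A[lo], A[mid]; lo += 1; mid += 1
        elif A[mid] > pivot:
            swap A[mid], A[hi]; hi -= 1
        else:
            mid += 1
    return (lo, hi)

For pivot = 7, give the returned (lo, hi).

pivot = 7; lo=0, mid=0, hi=5
A[mid]=7=7: mid=1
A[mid]=7=7: mid=2
A[mid]=7=7: mid=3
A[mid]=7=7: mid=4
A[mid]=7=7: mid=5
A[mid]=7=7: mid=6
end: lo=0, hi=5; A = [7,7,7,7,7,7]

(0, 5)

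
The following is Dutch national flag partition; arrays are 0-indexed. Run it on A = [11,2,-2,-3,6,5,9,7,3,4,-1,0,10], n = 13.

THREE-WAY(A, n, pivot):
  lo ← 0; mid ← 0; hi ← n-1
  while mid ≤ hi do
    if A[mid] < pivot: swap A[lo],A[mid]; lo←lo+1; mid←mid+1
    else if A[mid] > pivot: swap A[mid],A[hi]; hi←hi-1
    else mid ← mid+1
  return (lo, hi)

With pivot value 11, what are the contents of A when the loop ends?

[2,-2,-3,6,5,9,7,3,4,-1,0,10,11]

pivot = 11; lo=0, mid=0, hi=12
A[mid]=11=11: mid=1
A[mid]=2<11: swap A[0],A[1]; lo=1,mid=2 → [2,11,-2,-3,6,5,9,7,3,4,-1,0,10]
A[mid]=-2<11: swap A[1],A[2]; lo=2,mid=3 → [2,-2,11,-3,6,5,9,7,3,4,-1,0,10]
A[mid]=-3<11: swap A[2],A[3]; lo=3,mid=4 → [2,-2,-3,11,6,5,9,7,3,4,-1,0,10]
A[mid]=6<11: swap A[3],A[4]; lo=4,mid=5 → [2,-2,-3,6,11,5,9,7,3,4,-1,0,10]
A[mid]=5<11: swap A[4],A[5]; lo=5,mid=6 → [2,-2,-3,6,5,11,9,7,3,4,-1,0,10]
A[mid]=9<11: swap A[5],A[6]; lo=6,mid=7 → [2,-2,-3,6,5,9,11,7,3,4,-1,0,10]
A[mid]=7<11: swap A[6],A[7]; lo=7,mid=8 → [2,-2,-3,6,5,9,7,11,3,4,-1,0,10]
A[mid]=3<11: swap A[7],A[8]; lo=8,mid=9 → [2,-2,-3,6,5,9,7,3,11,4,-1,0,10]
A[mid]=4<11: swap A[8],A[9]; lo=9,mid=10 → [2,-2,-3,6,5,9,7,3,4,11,-1,0,10]
A[mid]=-1<11: swap A[9],A[10]; lo=10,mid=11 → [2,-2,-3,6,5,9,7,3,4,-1,11,0,10]
A[mid]=0<11: swap A[10],A[11]; lo=11,mid=12 → [2,-2,-3,6,5,9,7,3,4,-1,0,11,10]
A[mid]=10<11: swap A[11],A[12]; lo=12,mid=13 → [2,-2,-3,6,5,9,7,3,4,-1,0,10,11]
end: lo=12, hi=12; A = [2,-2,-3,6,5,9,7,3,4,-1,0,10,11]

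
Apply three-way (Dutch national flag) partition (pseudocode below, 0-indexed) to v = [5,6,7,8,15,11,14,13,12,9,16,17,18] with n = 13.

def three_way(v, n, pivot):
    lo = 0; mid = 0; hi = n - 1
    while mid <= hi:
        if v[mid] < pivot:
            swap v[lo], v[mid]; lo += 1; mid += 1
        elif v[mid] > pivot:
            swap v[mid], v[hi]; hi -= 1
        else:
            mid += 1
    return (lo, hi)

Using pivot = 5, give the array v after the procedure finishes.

pivot = 5; lo=0, mid=0, hi=12
v[mid]=5=5: mid=1
v[mid]=6>5: swap v[1],v[12]; hi=11 → [5,18,7,8,15,11,14,13,12,9,16,17,6]
v[mid]=18>5: swap v[1],v[11]; hi=10 → [5,17,7,8,15,11,14,13,12,9,16,18,6]
v[mid]=17>5: swap v[1],v[10]; hi=9 → [5,16,7,8,15,11,14,13,12,9,17,18,6]
v[mid]=16>5: swap v[1],v[9]; hi=8 → [5,9,7,8,15,11,14,13,12,16,17,18,6]
v[mid]=9>5: swap v[1],v[8]; hi=7 → [5,12,7,8,15,11,14,13,9,16,17,18,6]
v[mid]=12>5: swap v[1],v[7]; hi=6 → [5,13,7,8,15,11,14,12,9,16,17,18,6]
v[mid]=13>5: swap v[1],v[6]; hi=5 → [5,14,7,8,15,11,13,12,9,16,17,18,6]
v[mid]=14>5: swap v[1],v[5]; hi=4 → [5,11,7,8,15,14,13,12,9,16,17,18,6]
v[mid]=11>5: swap v[1],v[4]; hi=3 → [5,15,7,8,11,14,13,12,9,16,17,18,6]
v[mid]=15>5: swap v[1],v[3]; hi=2 → [5,8,7,15,11,14,13,12,9,16,17,18,6]
v[mid]=8>5: swap v[1],v[2]; hi=1 → [5,7,8,15,11,14,13,12,9,16,17,18,6]
v[mid]=7>5: swap v[1],v[1]; hi=0 → [5,7,8,15,11,14,13,12,9,16,17,18,6]
end: lo=0, hi=0; v = [5,7,8,15,11,14,13,12,9,16,17,18,6]

[5,7,8,15,11,14,13,12,9,16,17,18,6]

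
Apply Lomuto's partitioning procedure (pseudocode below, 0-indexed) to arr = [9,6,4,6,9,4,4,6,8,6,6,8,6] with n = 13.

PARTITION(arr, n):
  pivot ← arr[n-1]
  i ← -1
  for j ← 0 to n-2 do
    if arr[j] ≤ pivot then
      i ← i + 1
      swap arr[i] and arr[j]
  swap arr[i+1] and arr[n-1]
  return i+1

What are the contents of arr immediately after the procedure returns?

[6,4,6,4,4,6,6,6,6,9,9,8,8]

pivot = arr[12] = 6; i = -1
j=0: arr[0]=9 > 6 → no swap
j=1: arr[1]=6 ≤ 6 → i=0, swap arr[0],arr[1] → [6,9,4,6,9,4,4,6,8,6,6,8,6]
j=2: arr[2]=4 ≤ 6 → i=1, swap arr[1],arr[2] → [6,4,9,6,9,4,4,6,8,6,6,8,6]
j=3: arr[3]=6 ≤ 6 → i=2, swap arr[2],arr[3] → [6,4,6,9,9,4,4,6,8,6,6,8,6]
j=4: arr[4]=9 > 6 → no swap
j=5: arr[5]=4 ≤ 6 → i=3, swap arr[3],arr[5] → [6,4,6,4,9,9,4,6,8,6,6,8,6]
j=6: arr[6]=4 ≤ 6 → i=4, swap arr[4],arr[6] → [6,4,6,4,4,9,9,6,8,6,6,8,6]
j=7: arr[7]=6 ≤ 6 → i=5, swap arr[5],arr[7] → [6,4,6,4,4,6,9,9,8,6,6,8,6]
j=8: arr[8]=8 > 6 → no swap
j=9: arr[9]=6 ≤ 6 → i=6, swap arr[6],arr[9] → [6,4,6,4,4,6,6,9,8,9,6,8,6]
j=10: arr[10]=6 ≤ 6 → i=7, swap arr[7],arr[10] → [6,4,6,4,4,6,6,6,8,9,9,8,6]
j=11: arr[11]=8 > 6 → no swap
final swap arr[8],arr[12] → [6,4,6,4,4,6,6,6,6,9,9,8,8]; return 8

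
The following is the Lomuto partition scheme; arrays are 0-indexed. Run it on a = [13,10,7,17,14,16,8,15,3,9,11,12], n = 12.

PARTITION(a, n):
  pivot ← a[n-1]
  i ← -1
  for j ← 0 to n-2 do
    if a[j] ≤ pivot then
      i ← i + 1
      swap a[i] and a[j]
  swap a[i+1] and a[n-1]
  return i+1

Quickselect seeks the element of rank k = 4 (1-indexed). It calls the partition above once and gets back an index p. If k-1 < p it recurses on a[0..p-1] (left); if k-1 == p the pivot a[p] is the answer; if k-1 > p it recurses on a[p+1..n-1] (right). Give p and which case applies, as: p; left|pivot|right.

6; left

pivot=12, i=-1
j=0: 13>12, skip
j=1: 10≤12, i=0, swap(0,1) ⇒ [10,13,7,17,14,16,8,15,3,9,11,12]
j=2: 7≤12, i=1, swap(1,2) ⇒ [10,7,13,17,14,16,8,15,3,9,11,12]
j=3: 17>12, skip
j=4: 14>12, skip
j=5: 16>12, skip
j=6: 8≤12, i=2, swap(2,6) ⇒ [10,7,8,17,14,16,13,15,3,9,11,12]
j=7: 15>12, skip
j=8: 3≤12, i=3, swap(3,8) ⇒ [10,7,8,3,14,16,13,15,17,9,11,12]
j=9: 9≤12, i=4, swap(4,9) ⇒ [10,7,8,3,9,16,13,15,17,14,11,12]
j=10: 11≤12, i=5, swap(5,10) ⇒ [10,7,8,3,9,11,13,15,17,14,16,12]
swap(6,11) ⇒ [10,7,8,3,9,11,12,15,17,14,16,13]; return 6
p = 6; k-1 = 3 < 6 ⇒ left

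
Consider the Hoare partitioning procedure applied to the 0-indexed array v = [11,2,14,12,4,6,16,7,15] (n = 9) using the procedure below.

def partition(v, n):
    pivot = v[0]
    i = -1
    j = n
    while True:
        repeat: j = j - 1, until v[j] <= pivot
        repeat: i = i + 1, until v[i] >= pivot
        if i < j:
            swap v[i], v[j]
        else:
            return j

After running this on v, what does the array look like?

[7,2,6,4,12,14,16,11,15]

pivot=11
j stops at 7 (7), i stops at 0 (11); swap ⇒ [7,2,14,12,4,6,16,11,15]
j stops at 5 (6), i stops at 2 (14); swap ⇒ [7,2,6,12,4,14,16,11,15]
j stops at 4 (4), i stops at 3 (12); swap ⇒ [7,2,6,4,12,14,16,11,15]
j stops at 3, i stops at 4; i≥j ⇒ return 3. v=[7,2,6,4,12,14,16,11,15]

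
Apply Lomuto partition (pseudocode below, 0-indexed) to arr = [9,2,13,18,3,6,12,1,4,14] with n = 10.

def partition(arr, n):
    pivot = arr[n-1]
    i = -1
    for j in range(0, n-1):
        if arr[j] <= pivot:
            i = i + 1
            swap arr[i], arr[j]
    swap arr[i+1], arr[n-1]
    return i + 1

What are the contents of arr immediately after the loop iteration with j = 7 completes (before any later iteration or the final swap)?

[9,2,13,3,6,12,1,18,4,14]

pivot = arr[9] = 14; i = -1
j=0: arr[0]=9 ≤ 14 → i=0, swap arr[0],arr[0] (no change) → [9,2,13,18,3,6,12,1,4,14]
j=1: arr[1]=2 ≤ 14 → i=1, swap arr[1],arr[1] (no change) → [9,2,13,18,3,6,12,1,4,14]
j=2: arr[2]=13 ≤ 14 → i=2, swap arr[2],arr[2] (no change) → [9,2,13,18,3,6,12,1,4,14]
j=3: arr[3]=18 > 14 → no swap
j=4: arr[4]=3 ≤ 14 → i=3, swap arr[3],arr[4] → [9,2,13,3,18,6,12,1,4,14]
j=5: arr[5]=6 ≤ 14 → i=4, swap arr[4],arr[5] → [9,2,13,3,6,18,12,1,4,14]
j=6: arr[6]=12 ≤ 14 → i=5, swap arr[5],arr[6] → [9,2,13,3,6,12,18,1,4,14]
j=7: arr[7]=1 ≤ 14 → i=6, swap arr[6],arr[7] → [9,2,13,3,6,12,1,18,4,14]
(after j=7) arr = [9,2,13,3,6,12,1,18,4,14]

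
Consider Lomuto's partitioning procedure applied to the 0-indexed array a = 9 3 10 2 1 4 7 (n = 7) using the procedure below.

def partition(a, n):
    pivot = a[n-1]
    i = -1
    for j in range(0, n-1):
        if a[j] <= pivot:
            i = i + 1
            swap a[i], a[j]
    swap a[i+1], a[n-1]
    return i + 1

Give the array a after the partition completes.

3 2 1 4 7 9 10

pivot = a[6] = 7; i = -1
j=0: a[0]=9 > 7 → no swap
j=1: a[1]=3 ≤ 7 → i=0, swap a[0],a[1] → 3 9 10 2 1 4 7
j=2: a[2]=10 > 7 → no swap
j=3: a[3]=2 ≤ 7 → i=1, swap a[1],a[3] → 3 2 10 9 1 4 7
j=4: a[4]=1 ≤ 7 → i=2, swap a[2],a[4] → 3 2 1 9 10 4 7
j=5: a[5]=4 ≤ 7 → i=3, swap a[3],a[5] → 3 2 1 4 10 9 7
final swap a[4],a[6] → 3 2 1 4 7 9 10; return 4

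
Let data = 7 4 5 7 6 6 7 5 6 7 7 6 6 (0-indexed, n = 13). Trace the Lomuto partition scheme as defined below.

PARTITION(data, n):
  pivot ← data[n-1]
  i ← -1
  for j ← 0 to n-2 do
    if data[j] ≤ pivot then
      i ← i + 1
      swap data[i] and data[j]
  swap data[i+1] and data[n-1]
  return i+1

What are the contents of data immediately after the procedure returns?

4 5 6 6 5 6 6 6 7 7 7 7 7

pivot = data[12] = 6; i = -1
j=0: data[0]=7 > 6 → no swap
j=1: data[1]=4 ≤ 6 → i=0, swap data[0],data[1] → 4 7 5 7 6 6 7 5 6 7 7 6 6
j=2: data[2]=5 ≤ 6 → i=1, swap data[1],data[2] → 4 5 7 7 6 6 7 5 6 7 7 6 6
j=3: data[3]=7 > 6 → no swap
j=4: data[4]=6 ≤ 6 → i=2, swap data[2],data[4] → 4 5 6 7 7 6 7 5 6 7 7 6 6
j=5: data[5]=6 ≤ 6 → i=3, swap data[3],data[5] → 4 5 6 6 7 7 7 5 6 7 7 6 6
j=6: data[6]=7 > 6 → no swap
j=7: data[7]=5 ≤ 6 → i=4, swap data[4],data[7] → 4 5 6 6 5 7 7 7 6 7 7 6 6
j=8: data[8]=6 ≤ 6 → i=5, swap data[5],data[8] → 4 5 6 6 5 6 7 7 7 7 7 6 6
j=9: data[9]=7 > 6 → no swap
j=10: data[10]=7 > 6 → no swap
j=11: data[11]=6 ≤ 6 → i=6, swap data[6],data[11] → 4 5 6 6 5 6 6 7 7 7 7 7 6
final swap data[7],data[12] → 4 5 6 6 5 6 6 6 7 7 7 7 7; return 7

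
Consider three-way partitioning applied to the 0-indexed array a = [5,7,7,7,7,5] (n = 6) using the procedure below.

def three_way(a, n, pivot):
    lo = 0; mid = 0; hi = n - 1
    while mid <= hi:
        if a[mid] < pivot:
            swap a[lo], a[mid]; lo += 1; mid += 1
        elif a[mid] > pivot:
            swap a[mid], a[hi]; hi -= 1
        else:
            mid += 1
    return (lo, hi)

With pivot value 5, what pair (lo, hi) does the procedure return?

(0, 1)

lo=0 mid=0 hi=5
5=5: mid=1
7>5: swap(1,5), hi=4 ⇒ [5,5,7,7,7,7]
5=5: mid=2
7>5: swap(2,4), hi=3 ⇒ [5,5,7,7,7,7]
7>5: swap(2,3), hi=2 ⇒ [5,5,7,7,7,7]
7>5: swap(2,2), hi=1 ⇒ [5,5,7,7,7,7]
done. lo=0 hi=1; a=[5,5,7,7,7,7]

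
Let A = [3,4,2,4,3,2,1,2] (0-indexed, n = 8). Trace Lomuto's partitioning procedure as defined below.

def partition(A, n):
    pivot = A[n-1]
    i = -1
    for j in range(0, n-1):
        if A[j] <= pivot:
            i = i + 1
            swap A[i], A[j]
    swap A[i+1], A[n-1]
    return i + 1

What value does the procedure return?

3

pivot = A[7] = 2; i = -1
j=0: A[0]=3 > 2 → no swap
j=1: A[1]=4 > 2 → no swap
j=2: A[2]=2 ≤ 2 → i=0, swap A[0],A[2] → [2,4,3,4,3,2,1,2]
j=3: A[3]=4 > 2 → no swap
j=4: A[4]=3 > 2 → no swap
j=5: A[5]=2 ≤ 2 → i=1, swap A[1],A[5] → [2,2,3,4,3,4,1,2]
j=6: A[6]=1 ≤ 2 → i=2, swap A[2],A[6] → [2,2,1,4,3,4,3,2]
final swap A[3],A[7] → [2,2,1,2,3,4,3,4]; return 3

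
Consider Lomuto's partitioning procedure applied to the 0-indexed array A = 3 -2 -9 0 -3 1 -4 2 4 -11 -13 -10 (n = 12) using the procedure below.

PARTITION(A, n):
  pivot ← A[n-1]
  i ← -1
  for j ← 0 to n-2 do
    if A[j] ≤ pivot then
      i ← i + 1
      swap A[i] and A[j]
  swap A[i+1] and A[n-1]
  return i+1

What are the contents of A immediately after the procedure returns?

pivot = A[11] = -10; i = -1
j=0: A[0]=3 > -10 → no swap
j=1: A[1]=-2 > -10 → no swap
j=2: A[2]=-9 > -10 → no swap
j=3: A[3]=0 > -10 → no swap
j=4: A[4]=-3 > -10 → no swap
j=5: A[5]=1 > -10 → no swap
j=6: A[6]=-4 > -10 → no swap
j=7: A[7]=2 > -10 → no swap
j=8: A[8]=4 > -10 → no swap
j=9: A[9]=-11 ≤ -10 → i=0, swap A[0],A[9] → -11 -2 -9 0 -3 1 -4 2 4 3 -13 -10
j=10: A[10]=-13 ≤ -10 → i=1, swap A[1],A[10] → -11 -13 -9 0 -3 1 -4 2 4 3 -2 -10
final swap A[2],A[11] → -11 -13 -10 0 -3 1 -4 2 4 3 -2 -9; return 2

-11 -13 -10 0 -3 1 -4 2 4 3 -2 -9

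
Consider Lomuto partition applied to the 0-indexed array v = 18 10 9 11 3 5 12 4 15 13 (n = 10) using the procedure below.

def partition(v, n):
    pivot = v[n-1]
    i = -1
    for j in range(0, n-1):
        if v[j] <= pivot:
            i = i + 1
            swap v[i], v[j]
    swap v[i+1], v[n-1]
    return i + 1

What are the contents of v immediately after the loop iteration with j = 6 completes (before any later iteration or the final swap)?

pivot = v[9] = 13; i = -1
j=0: v[0]=18 > 13 → no swap
j=1: v[1]=10 ≤ 13 → i=0, swap v[0],v[1] → 10 18 9 11 3 5 12 4 15 13
j=2: v[2]=9 ≤ 13 → i=1, swap v[1],v[2] → 10 9 18 11 3 5 12 4 15 13
j=3: v[3]=11 ≤ 13 → i=2, swap v[2],v[3] → 10 9 11 18 3 5 12 4 15 13
j=4: v[4]=3 ≤ 13 → i=3, swap v[3],v[4] → 10 9 11 3 18 5 12 4 15 13
j=5: v[5]=5 ≤ 13 → i=4, swap v[4],v[5] → 10 9 11 3 5 18 12 4 15 13
j=6: v[6]=12 ≤ 13 → i=5, swap v[5],v[6] → 10 9 11 3 5 12 18 4 15 13
(after j=6) v = 10 9 11 3 5 12 18 4 15 13

10 9 11 3 5 12 18 4 15 13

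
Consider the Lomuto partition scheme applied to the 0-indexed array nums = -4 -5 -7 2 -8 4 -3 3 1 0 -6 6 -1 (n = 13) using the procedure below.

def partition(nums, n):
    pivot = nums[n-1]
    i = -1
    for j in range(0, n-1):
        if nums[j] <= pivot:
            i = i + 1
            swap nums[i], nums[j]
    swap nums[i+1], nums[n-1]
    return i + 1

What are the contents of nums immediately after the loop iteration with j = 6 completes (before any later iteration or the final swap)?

pivot=-1, i=-1
j=0: -4≤-1, i=0, swap(0,0) ⇒ -4 -5 -7 2 -8 4 -3 3 1 0 -6 6 -1
j=1: -5≤-1, i=1, swap(1,1) ⇒ -4 -5 -7 2 -8 4 -3 3 1 0 -6 6 -1
j=2: -7≤-1, i=2, swap(2,2) ⇒ -4 -5 -7 2 -8 4 -3 3 1 0 -6 6 -1
j=3: 2>-1, skip
j=4: -8≤-1, i=3, swap(3,4) ⇒ -4 -5 -7 -8 2 4 -3 3 1 0 -6 6 -1
j=5: 4>-1, skip
j=6: -3≤-1, i=4, swap(4,6) ⇒ -4 -5 -7 -8 -3 4 2 3 1 0 -6 6 -1
(after j=6) nums = -4 -5 -7 -8 -3 4 2 3 1 0 -6 6 -1

-4 -5 -7 -8 -3 4 2 3 1 0 -6 6 -1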